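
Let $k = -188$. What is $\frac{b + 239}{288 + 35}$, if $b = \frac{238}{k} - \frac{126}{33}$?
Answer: $\frac{241869}{333982} \approx 0.7242$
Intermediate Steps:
$b = - \frac{5257}{1034}$ ($b = \frac{238}{-188} - \frac{126}{33} = 238 \left(- \frac{1}{188}\right) - \frac{42}{11} = - \frac{119}{94} - \frac{42}{11} = - \frac{5257}{1034} \approx -5.0841$)
$\frac{b + 239}{288 + 35} = \frac{- \frac{5257}{1034} + 239}{288 + 35} = \frac{241869}{1034 \cdot 323} = \frac{241869}{1034} \cdot \frac{1}{323} = \frac{241869}{333982}$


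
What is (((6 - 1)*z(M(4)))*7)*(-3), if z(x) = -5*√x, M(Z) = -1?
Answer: 525*I ≈ 525.0*I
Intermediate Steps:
(((6 - 1)*z(M(4)))*7)*(-3) = (((6 - 1)*(-5*I))*7)*(-3) = ((5*(-5*I))*7)*(-3) = (-25*I*7)*(-3) = -175*I*(-3) = 525*I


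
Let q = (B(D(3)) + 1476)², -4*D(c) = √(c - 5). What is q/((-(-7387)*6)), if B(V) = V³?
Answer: (47232 + I*√2)²/45385728 ≈ 49.153 + 0.0029435*I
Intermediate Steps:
D(c) = -√(-5 + c)/4 (D(c) = -√(c - 5)/4 = -√(-5 + c)/4)
q = (1476 + I*√2/32)² (q = ((-√(-5 + 3)/4)³ + 1476)² = ((-I*√2/4)³ + 1476)² = (I*√2/32 + 1476)² = (1476 + I*√2/32)² ≈ 2.1786e+6 + 1.3e+2*I)
q/((-(-7387)*6)) = ((47232 + I*√2)²/1024)/((-(-7387)*6)) = ((47232 + I*√2)²/1024)/((-89*(-498))) = ((47232 + I*√2)²/1024)/44322 = ((47232 + I*√2)²/1024)*(1/44322) = (47232 + I*√2)²/45385728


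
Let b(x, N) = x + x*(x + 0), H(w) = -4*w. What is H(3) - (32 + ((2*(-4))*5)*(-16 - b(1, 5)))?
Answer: -764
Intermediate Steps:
b(x, N) = x + x² (b(x, N) = x + x*x = x + x²)
H(3) - (32 + ((2*(-4))*5)*(-16 - b(1, 5))) = -4*3 - (32 + ((2*(-4))*5)*(-16 - (1 + 1))) = -12 - (32 + (-8*5)*(-16 - 2)) = -12 - (32 - 40*(-16 - 1*2)) = -12 - (32 - 40*(-16 - 2)) = -12 - (32 - 40*(-18)) = -12 - (32 + 720) = -12 - 1*752 = -12 - 752 = -764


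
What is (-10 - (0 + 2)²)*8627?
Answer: -120778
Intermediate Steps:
(-10 - (0 + 2)²)*8627 = (-10 - 1*2²)*8627 = (-10 - 1*4)*8627 = (-10 - 4)*8627 = -14*8627 = -120778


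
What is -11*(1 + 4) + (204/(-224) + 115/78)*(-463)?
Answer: -690073/2184 ≈ -315.97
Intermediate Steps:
-11*(1 + 4) + (204/(-224) + 115/78)*(-463) = -11*5 + (204*(-1/224) + 115*(1/78))*(-463) = -55 + (-51/56 + 115/78)*(-463) = -55 + (1231/2184)*(-463) = -55 - 569953/2184 = -690073/2184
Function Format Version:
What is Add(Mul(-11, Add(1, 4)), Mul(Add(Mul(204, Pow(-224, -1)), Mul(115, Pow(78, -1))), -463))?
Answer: Rational(-690073, 2184) ≈ -315.97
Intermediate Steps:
Add(Mul(-11, Add(1, 4)), Mul(Add(Mul(204, Pow(-224, -1)), Mul(115, Pow(78, -1))), -463)) = Add(Mul(-11, 5), Mul(Add(Mul(204, Rational(-1, 224)), Mul(115, Rational(1, 78))), -463)) = Add(-55, Mul(Add(Rational(-51, 56), Rational(115, 78)), -463)) = Add(-55, Mul(Rational(1231, 2184), -463)) = Add(-55, Rational(-569953, 2184)) = Rational(-690073, 2184)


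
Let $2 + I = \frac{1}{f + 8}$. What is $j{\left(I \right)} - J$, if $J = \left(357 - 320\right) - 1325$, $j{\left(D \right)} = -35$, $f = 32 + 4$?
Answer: $1253$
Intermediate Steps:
$f = 36$
$I = - \frac{87}{44}$ ($I = -2 + \frac{1}{36 + 8} = -2 + \frac{1}{44} = - \frac{87}{44} \approx -1.9773$)
$J = -1288$ ($J = \left(357 - 320\right) - 1325 = 37 - 1325 = -1288$)
$j{\left(I \right)} - J = -35 - -1288 = -35 + 1288 = 1253$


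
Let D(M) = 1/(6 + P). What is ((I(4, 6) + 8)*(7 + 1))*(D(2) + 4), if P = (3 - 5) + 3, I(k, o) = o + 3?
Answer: 3944/7 ≈ 563.43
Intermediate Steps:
I(k, o) = 3 + o
P = 1 (P = -2 + 3 = 1)
D(M) = 1/7 (D(M) = 1/(6 + 1) = 1/7)
((I(4, 6) + 8)*(7 + 1))*(D(2) + 4) = (((3 + 6) + 8)*(7 + 1))*(1/7 + 4) = ((9 + 8)*8)*(29/7) = (17*8)*(29/7) = 136*(29/7) = 3944/7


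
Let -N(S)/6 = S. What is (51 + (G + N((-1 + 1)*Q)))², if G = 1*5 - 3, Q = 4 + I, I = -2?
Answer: 2809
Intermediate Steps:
Q = 2 (Q = 4 - 2 = 2)
N(S) = -6*S
G = 2 (G = 5 - 3 = 2)
(51 + (G + N((-1 + 1)*Q)))² = (51 + (2 - 6*(-1 + 1)*2))² = (51 + (2 - 0*2))² = (51 + (2 - 6*0))² = (51 + (2 + 0))² = (51 + 2)² = 53² = 2809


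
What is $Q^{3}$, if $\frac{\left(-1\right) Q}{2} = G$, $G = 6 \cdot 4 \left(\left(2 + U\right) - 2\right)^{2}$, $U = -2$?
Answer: $-7077888$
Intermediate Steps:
$G = 96$ ($G = 6 \cdot 4 \left(\left(2 - 2\right) - 2\right)^{2} = 24 \left(0 - 2\right)^{2} = 24 \left(-2\right)^{2} = 24 \cdot 4 = 96$)
$Q = -192$ ($Q = \left(-2\right) 96 = -192$)
$Q^{3} = \left(-192\right)^{3} = -7077888$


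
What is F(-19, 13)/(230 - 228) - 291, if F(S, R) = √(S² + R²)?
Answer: -291 + √530/2 ≈ -279.49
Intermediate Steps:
F(S, R) = √(R² + S²)
F(-19, 13)/(230 - 228) - 291 = √(13² + (-19)²)/(230 - 228) - 291 = √(169 + 361)/2 - 291 = √530/2 - 291 = -291 + √530/2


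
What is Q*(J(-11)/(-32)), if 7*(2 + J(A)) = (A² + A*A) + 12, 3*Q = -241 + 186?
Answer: 275/14 ≈ 19.643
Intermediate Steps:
Q = -55/3 (Q = (-241 + 186)/3 = (⅓)*(-55) = -55/3 ≈ -18.333)
J(A) = -2/7 + 2*A²/7 (J(A) = -2 + ((A² + A*A) + 12)/7 = -2 + ((A² + A²) + 12)/7 = -2 + (2*A² + 12)/7 = -2 + (12 + 2*A²)/7 = -2 + (12/7 + 2*A²/7) = -2/7 + 2*A²/7)
Q*(J(-11)/(-32)) = -55*(-2/7 + (2/7)*(-11)²)/(3*(-32)) = -55*(-2/7 + (2/7)*121)*(-1)/(3*32) = -55*(-2/7 + 242/7)*(-1)/(3*32) = -4400*(-1)/(7*32) = -55/3*(-15/14) = 275/14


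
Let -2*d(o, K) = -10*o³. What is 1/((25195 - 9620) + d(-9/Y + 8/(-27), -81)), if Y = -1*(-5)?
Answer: 492075/7641402938 ≈ 6.4396e-5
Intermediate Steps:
Y = 5
d(o, K) = 5*o³ (d(o, K) = -(-5)*o³ = 5*o³)
1/((25195 - 9620) + d(-9/Y + 8/(-27), -81)) = 1/((25195 - 9620) + 5*(-9/5 + 8/(-27))³) = 1/(15575 + 5*(-9*⅕ + 8*(-1/27))³) = 1/(15575 + 5*(-9/5 - 8/27)³) = 1/(15575 + 5*(-283/135)³) = 1/(15575 + 5*(-22665187/2460375)) = 1/(15575 - 22665187/492075) = 1/(7641402938/492075) = 492075/7641402938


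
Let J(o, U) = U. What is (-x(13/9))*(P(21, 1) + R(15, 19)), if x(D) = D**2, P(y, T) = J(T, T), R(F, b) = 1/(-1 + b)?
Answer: -3211/1458 ≈ -2.2023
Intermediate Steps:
P(y, T) = T
(-x(13/9))*(P(21, 1) + R(15, 19)) = (-(13/9)**2)*(1 + 1/(-1 + 19)) = (-(13*(1/9))**2)*(1 + 1/18) = (-(13/9)**2)*(1 + 1/18) = -1*169/81*(19/18) = -169/81*19/18 = -3211/1458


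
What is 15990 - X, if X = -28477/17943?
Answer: 286937047/17943 ≈ 15992.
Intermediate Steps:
X = -28477/17943 (X = -28477*1/17943 = -28477/17943 ≈ -1.5871)
15990 - X = 15990 - 1*(-28477/17943) = 15990 + 28477/17943 = 286937047/17943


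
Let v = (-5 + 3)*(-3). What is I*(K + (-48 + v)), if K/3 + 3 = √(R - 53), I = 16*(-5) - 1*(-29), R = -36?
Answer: 2601 - 153*I*√89 ≈ 2601.0 - 1443.4*I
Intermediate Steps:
v = 6 (v = -2*(-3) = 6)
I = -51 (I = -80 + 29 = -51)
K = -9 + 3*I*√89 (K = -9 + 3*√(-36 - 53) = -9 + 3*√(-89) = -9 + 3*(I*√89) = -9 + 3*I*√89 ≈ -9.0 + 28.302*I)
I*(K + (-48 + v)) = -51*((-9 + 3*I*√89) + (-48 + 6)) = -51*((-9 + 3*I*√89) - 42) = -51*(-51 + 3*I*√89) = 2601 - 153*I*√89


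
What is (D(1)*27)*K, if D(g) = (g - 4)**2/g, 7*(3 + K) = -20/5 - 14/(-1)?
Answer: -2673/7 ≈ -381.86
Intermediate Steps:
K = -11/7 (K = -3 + (-20/5 - 14/(-1))/7 = -3 + (-20*1/5 - 14*(-1))/7 = -3 + (-4 + 14)/7 = -3 + (1/7)*10 = -3 + 10/7 = -11/7 ≈ -1.5714)
D(g) = (-4 + g)**2/g
(D(1)*27)*K = (((-4 + 1)**2/1)*27)*(-11/7) = ((1*(-3)**2)*27)*(-11/7) = ((1*9)*27)*(-11/7) = (9*27)*(-11/7) = 243*(-11/7) = -2673/7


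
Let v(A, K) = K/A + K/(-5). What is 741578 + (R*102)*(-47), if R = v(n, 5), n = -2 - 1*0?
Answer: 758357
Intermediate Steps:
n = -2 (n = -2 + 0 = -2)
v(A, K) = -K/5 + K/A (v(A, K) = K/A + K*(-1/5) = K/A - K/5 = -K/5 + K/A)
R = -7/2 (R = -1/5*5 + 5/(-2) = -1 + 5*(-1/2) = -1 - 5/2 = -7/2 ≈ -3.5000)
741578 + (R*102)*(-47) = 741578 - 7/2*102*(-47) = 741578 - 357*(-47) = 741578 + 16779 = 758357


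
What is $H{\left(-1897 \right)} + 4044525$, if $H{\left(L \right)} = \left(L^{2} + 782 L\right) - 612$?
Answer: $6159068$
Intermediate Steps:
$H{\left(L \right)} = -612 + L^{2} + 782 L$
$H{\left(-1897 \right)} + 4044525 = \left(-612 + \left(-1897\right)^{2} + 782 \left(-1897\right)\right) + 4044525 = \left(-612 + 3598609 - 1483454\right) + 4044525 = 2114543 + 4044525 = 6159068$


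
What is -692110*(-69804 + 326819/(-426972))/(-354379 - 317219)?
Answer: -10314058643638885/143376770628 ≈ -71937.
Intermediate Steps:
-692110*(-69804 + 326819/(-426972))/(-354379 - 317219) = -692110/((-671598/(-69804 + 326819*(-1/426972)))) = -692110/((-671598/(-69804 - 326819/426972))) = -692110/((-671598/(-29804680307/426972))) = -692110/((-671598*(-426972/29804680307))) = -692110/286753541256/29804680307 = -692110*29804680307/286753541256 = -10314058643638885/143376770628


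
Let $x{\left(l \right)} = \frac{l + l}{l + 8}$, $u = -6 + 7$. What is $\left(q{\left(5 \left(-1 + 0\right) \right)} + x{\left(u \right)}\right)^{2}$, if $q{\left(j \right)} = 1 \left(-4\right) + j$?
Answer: $\frac{6241}{81} \approx 77.049$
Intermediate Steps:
$u = 1$
$x{\left(l \right)} = \frac{2 l}{8 + l}$
$q{\left(j \right)} = -4 + j$
$\left(q{\left(5 \left(-1 + 0\right) \right)} + x{\left(u \right)}\right)^{2} = \left(\left(-4 + 5 \left(-1 + 0\right)\right) + 2 \cdot 1 \frac{1}{8 + 1}\right)^{2} = \left(\left(-4 + 5 \left(-1\right)\right) + 2 \cdot 1 \cdot \frac{1}{9}\right)^{2} = \left(\left(-4 - 5\right) + 2 \cdot 1 \cdot \frac{1}{9}\right)^{2} = \left(-9 + \frac{2}{9}\right)^{2} = \left(- \frac{79}{9}\right)^{2} = \frac{6241}{81}$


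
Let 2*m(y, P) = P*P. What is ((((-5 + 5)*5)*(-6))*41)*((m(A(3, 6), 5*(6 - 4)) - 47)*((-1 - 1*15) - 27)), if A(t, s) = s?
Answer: 0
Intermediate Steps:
m(y, P) = P²/2 (m(y, P) = (P*P)/2 = P²/2)
((((-5 + 5)*5)*(-6))*41)*((m(A(3, 6), 5*(6 - 4)) - 47)*((-1 - 1*15) - 27)) = ((((-5 + 5)*5)*(-6))*41)*(((5*(6 - 4))²/2 - 47)*((-1 - 1*15) - 27)) = (((0*5)*(-6))*41)*(((5*2)²/2 - 47)*((-1 - 15) - 27)) = ((0*(-6))*41)*(((½)*10² - 47)*(-16 - 27)) = (0*41)*(((½)*100 - 47)*(-43)) = 0*((50 - 47)*(-43)) = 0*(3*(-43)) = 0*(-129) = 0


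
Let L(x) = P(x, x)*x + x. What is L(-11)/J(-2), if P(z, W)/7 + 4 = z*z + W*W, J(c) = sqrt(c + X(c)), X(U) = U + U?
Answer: 18337*I*sqrt(6)/6 ≈ 7486.0*I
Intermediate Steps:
X(U) = 2*U
J(c) = sqrt(3)*sqrt(c) (J(c) = sqrt(c + 2*c) = sqrt(3*c) = sqrt(3)*sqrt(c))
P(z, W) = -28 + 7*W**2 + 7*z**2 (P(z, W) = -28 + 7*(z*z + W*W) = -28 + 7*(z**2 + W**2) = -28 + 7*(W**2 + z**2) = -28 + (7*W**2 + 7*z**2) = -28 + 7*W**2 + 7*z**2)
L(x) = x + x*(-28 + 14*x**2) (L(x) = (-28 + 7*x**2 + 7*x**2)*x + x = (-28 + 14*x**2)*x + x = x*(-28 + 14*x**2) + x = x + x*(-28 + 14*x**2))
L(-11)/J(-2) = (-11*(-27 + 14*(-11)**2))/((sqrt(3)*sqrt(-2))) = (-11*(-27 + 14*121))/((sqrt(3)*(I*sqrt(2)))) = (-11*(-27 + 1694))/((I*sqrt(6))) = (-11*1667)*(-I*sqrt(6)/6) = -(-18337)*I*sqrt(6)/6 = 18337*I*sqrt(6)/6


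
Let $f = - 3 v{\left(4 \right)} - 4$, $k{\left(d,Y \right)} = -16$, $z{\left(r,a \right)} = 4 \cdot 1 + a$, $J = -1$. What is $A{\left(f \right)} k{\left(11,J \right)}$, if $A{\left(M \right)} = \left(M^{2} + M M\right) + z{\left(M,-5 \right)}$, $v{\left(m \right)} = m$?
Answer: $-8176$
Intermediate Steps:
$z{\left(r,a \right)} = 4 + a$
$f = -16$ ($f = \left(-3\right) 4 - 4 = -12 - 4 = -16$)
$A{\left(M \right)} = -1 + 2 M^{2}$ ($A{\left(M \right)} = \left(M^{2} + M M\right) + \left(4 - 5\right) = \left(M^{2} + M^{2}\right) - 1 = 2 M^{2} - 1 = -1 + 2 M^{2}$)
$A{\left(f \right)} k{\left(11,J \right)} = \left(-1 + 2 \left(-16\right)^{2}\right) \left(-16\right) = \left(-1 + 2 \cdot 256\right) \left(-16\right) = \left(-1 + 512\right) \left(-16\right) = 511 \left(-16\right) = -8176$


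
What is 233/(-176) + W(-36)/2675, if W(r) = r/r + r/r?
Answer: -622923/470800 ≈ -1.3231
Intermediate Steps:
W(r) = 2 (W(r) = 1 + 1 = 2)
233/(-176) + W(-36)/2675 = 233/(-176) + 2/2675 = 233*(-1/176) + 2*(1/2675) = -233/176 + 2/2675 = -622923/470800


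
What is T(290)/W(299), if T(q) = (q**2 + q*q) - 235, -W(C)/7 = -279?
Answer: 23995/279 ≈ 86.004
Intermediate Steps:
W(C) = 1953 (W(C) = -7*(-279) = 1953)
T(q) = -235 + 2*q**2 (T(q) = (q**2 + q**2) - 235 = 2*q**2 - 235 = -235 + 2*q**2)
T(290)/W(299) = (-235 + 2*290**2)/1953 = (-235 + 2*84100)*(1/1953) = (-235 + 168200)*(1/1953) = 167965*(1/1953) = 23995/279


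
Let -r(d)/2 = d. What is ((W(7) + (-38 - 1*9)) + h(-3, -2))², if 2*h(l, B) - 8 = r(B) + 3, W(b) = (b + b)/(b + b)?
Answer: 5929/4 ≈ 1482.3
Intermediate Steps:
r(d) = -2*d
W(b) = 1 (W(b) = (2*b)/((2*b)) = (2*b)*(1/(2*b)) = 1)
h(l, B) = 11/2 - B (h(l, B) = 4 + (-2*B + 3)/2 = 4 + (3 - 2*B)/2 = 4 + (3/2 - B) = 11/2 - B)
((W(7) + (-38 - 1*9)) + h(-3, -2))² = ((1 + (-38 - 1*9)) + (11/2 - 1*(-2)))² = ((1 + (-38 - 9)) + (11/2 + 2))² = ((1 - 47) + 15/2)² = (-46 + 15/2)² = (-77/2)² = 5929/4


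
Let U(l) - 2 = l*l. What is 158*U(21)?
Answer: 69994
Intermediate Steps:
U(l) = 2 + l**2 (U(l) = 2 + l*l = 2 + l**2)
158*U(21) = 158*(2 + 21**2) = 158*(2 + 441) = 158*443 = 69994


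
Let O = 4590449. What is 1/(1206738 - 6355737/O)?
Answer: 4590449/5539462889625 ≈ 8.2868e-7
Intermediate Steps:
1/(1206738 - 6355737/O) = 1/(1206738 - 6355737/4590449) = 1/(5539462889625/4590449) = 4590449/5539462889625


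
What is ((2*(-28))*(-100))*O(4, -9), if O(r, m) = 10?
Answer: 56000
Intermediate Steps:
((2*(-28))*(-100))*O(4, -9) = ((2*(-28))*(-100))*10 = -56*(-100)*10 = 5600*10 = 56000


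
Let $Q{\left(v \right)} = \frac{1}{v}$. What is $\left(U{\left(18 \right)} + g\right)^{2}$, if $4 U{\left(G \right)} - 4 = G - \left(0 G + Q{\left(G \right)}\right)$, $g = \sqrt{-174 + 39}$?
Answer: $- \frac{543815}{5184} + \frac{395 i \sqrt{15}}{12} \approx -104.9 + 127.49 i$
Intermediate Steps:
$g = 3 i \sqrt{15}$ ($g = \sqrt{-135} = 3 i \sqrt{15} \approx 11.619 i$)
$U{\left(G \right)} = 1 - \frac{1}{4 G} + \frac{G}{4}$ ($U{\left(G \right)} = 1 + \frac{G - \left(0 G + \frac{1}{G}\right)}{4} = 1 + \frac{G - \left(0 + \frac{1}{G}\right)}{4} = 1 + \frac{G - \frac{1}{G}}{4} = 1 + \left(- \frac{1}{4 G} + \frac{G}{4}\right) = 1 - \frac{1}{4 G} + \frac{G}{4}$)
$\left(U{\left(18 \right)} + g\right)^{2} = \left(\frac{-1 + 18 \left(4 + 18\right)}{4 \cdot 18} + 3 i \sqrt{15}\right)^{2} = \left(\frac{1}{4} \cdot \frac{1}{18} \left(-1 + 18 \cdot 22\right) + 3 i \sqrt{15}\right)^{2} = \left(\frac{1}{4} \cdot \frac{1}{18} \left(-1 + 396\right) + 3 i \sqrt{15}\right)^{2} = \left(\frac{1}{4} \cdot \frac{1}{18} \cdot 395 + 3 i \sqrt{15}\right)^{2} = \left(\frac{395}{72} + 3 i \sqrt{15}\right)^{2}$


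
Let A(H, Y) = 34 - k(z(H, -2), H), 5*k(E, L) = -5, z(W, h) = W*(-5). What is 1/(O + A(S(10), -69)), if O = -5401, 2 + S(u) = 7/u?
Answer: -1/5366 ≈ -0.00018636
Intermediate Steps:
z(W, h) = -5*W
k(E, L) = -1 (k(E, L) = (1/5)*(-5) = -1)
S(u) = -2 + 7/u
A(H, Y) = 35 (A(H, Y) = 34 - 1*(-1) = 34 + 1 = 35)
1/(O + A(S(10), -69)) = 1/(-5401 + 35) = 1/(-5366) = -1/5366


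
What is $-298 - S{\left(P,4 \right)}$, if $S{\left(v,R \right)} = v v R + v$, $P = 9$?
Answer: $-631$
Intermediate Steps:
$S{\left(v,R \right)} = v + R v^{2}$ ($S{\left(v,R \right)} = v^{2} R + v = R v^{2} + v = v + R v^{2}$)
$-298 - S{\left(P,4 \right)} = -298 - 9 \left(1 + 4 \cdot 9\right) = -298 - 9 \left(1 + 36\right) = -298 - 9 \cdot 37 = -298 - 333 = -631$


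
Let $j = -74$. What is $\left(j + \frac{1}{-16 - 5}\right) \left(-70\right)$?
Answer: $\frac{15550}{3} \approx 5183.3$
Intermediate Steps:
$\left(j + \frac{1}{-16 - 5}\right) \left(-70\right) = \left(-74 + \frac{1}{-16 - 5}\right) \left(-70\right) = \left(-74 + \frac{1}{-21}\right) \left(-70\right) = \left(-74 - \frac{1}{21}\right) \left(-70\right) = \left(- \frac{1555}{21}\right) \left(-70\right) = \frac{15550}{3}$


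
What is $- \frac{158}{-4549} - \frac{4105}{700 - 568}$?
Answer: $- \frac{18652789}{600468} \approx -31.064$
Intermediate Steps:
$- \frac{158}{-4549} - \frac{4105}{700 - 568} = \left(-158\right) \left(- \frac{1}{4549}\right) - \frac{4105}{700 - 568} = \frac{158}{4549} - \frac{4105}{132} = - \frac{18652789}{600468}$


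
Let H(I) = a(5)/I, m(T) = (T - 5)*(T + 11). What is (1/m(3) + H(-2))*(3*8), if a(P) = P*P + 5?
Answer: -2526/7 ≈ -360.86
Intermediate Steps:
m(T) = (-5 + T)*(11 + T)
a(P) = 5 + P**2 (a(P) = P**2 + 5 = 5 + P**2)
H(I) = 30/I (H(I) = (5 + 5**2)/I = (5 + 25)/I = 30/I)
(1/m(3) + H(-2))*(3*8) = (1/(-55 + 3**2 + 6*3) + 30/(-2))*(3*8) = (1/(-55 + 9 + 18) + 30*(-1/2))*24 = (1/(-28) - 15)*24 = (-1/28 - 15)*24 = -421/28*24 = -2526/7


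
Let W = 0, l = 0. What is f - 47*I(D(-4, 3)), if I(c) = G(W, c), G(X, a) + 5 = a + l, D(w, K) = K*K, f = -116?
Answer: -304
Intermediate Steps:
D(w, K) = K²
G(X, a) = -5 + a (G(X, a) = -5 + (a + 0) = -5 + a)
I(c) = -5 + c
f - 47*I(D(-4, 3)) = -116 - 47*(-5 + 3²) = -116 - 47*(-5 + 9) = -116 - 47*4 = -116 - 188 = -304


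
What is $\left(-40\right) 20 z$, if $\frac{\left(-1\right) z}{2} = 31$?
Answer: $49600$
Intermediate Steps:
$z = -62$ ($z = \left(-2\right) 31 = -62$)
$\left(-40\right) 20 z = \left(-40\right) 20 \left(-62\right) = \left(-800\right) \left(-62\right) = 49600$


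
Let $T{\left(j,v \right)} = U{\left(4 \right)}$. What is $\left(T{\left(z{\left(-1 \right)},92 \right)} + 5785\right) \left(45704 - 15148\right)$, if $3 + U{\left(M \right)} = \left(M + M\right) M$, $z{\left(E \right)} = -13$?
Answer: $177652584$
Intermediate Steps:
$U{\left(M \right)} = -3 + 2 M^{2}$ ($U{\left(M \right)} = -3 + \left(M + M\right) M = -3 + 2 M M = -3 + 2 M^{2}$)
$T{\left(j,v \right)} = 29$ ($T{\left(j,v \right)} = -3 + 2 \cdot 4^{2} = -3 + 2 \cdot 16 = -3 + 32 = 29$)
$\left(T{\left(z{\left(-1 \right)},92 \right)} + 5785\right) \left(45704 - 15148\right) = \left(29 + 5785\right) \left(45704 - 15148\right) = 5814 \cdot 30556 = 177652584$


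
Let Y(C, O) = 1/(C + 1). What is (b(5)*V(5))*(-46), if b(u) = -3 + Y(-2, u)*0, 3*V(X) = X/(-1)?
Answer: -230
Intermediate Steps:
Y(C, O) = 1/(1 + C)
V(X) = -X/3 (V(X) = (X/(-1))/3 = (-X)/3 = -X/3)
b(u) = -3 (b(u) = -3 + 0/(1 - 2) = -3 + 0/(-1) = -3 - 1*0 = -3 + 0 = -3)
(b(5)*V(5))*(-46) = -(-1)*5*(-46) = -3*(-5/3)*(-46) = 5*(-46) = -230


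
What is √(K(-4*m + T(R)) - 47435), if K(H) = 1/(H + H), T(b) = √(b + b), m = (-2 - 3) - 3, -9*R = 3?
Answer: √2*√((-9107517 - 94870*I*√6)/(96 + I*√6))/2 ≈ 9.1467e-7 - 217.8*I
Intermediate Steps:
R = -⅓ (R = -⅑*3 = -⅓ ≈ -0.33333)
m = -8 (m = -5 - 3 = -8)
T(b) = √2*√b (T(b) = √(2*b) = √2*√b)
K(H) = 1/(2*H)
√(K(-4*m + T(R)) - 47435) = √(1/(2*(-4*(-8) + √2*√(-⅓))) - 47435) = √(1/(2*(32 + √2*(I*√3/3))) - 47435) = √(1/(2*(32 + I*√6/3)) - 47435) = √(-47435 + 1/(2*(32 + I*√6/3)))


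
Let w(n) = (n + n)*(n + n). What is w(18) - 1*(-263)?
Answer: 1559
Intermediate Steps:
w(n) = 4*n² (w(n) = (2*n)*(2*n) = 4*n²)
w(18) - 1*(-263) = 4*18² - 1*(-263) = 4*324 + 263 = 1296 + 263 = 1559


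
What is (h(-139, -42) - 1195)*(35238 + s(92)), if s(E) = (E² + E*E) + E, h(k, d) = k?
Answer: -69712172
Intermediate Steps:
s(E) = E + 2*E² (s(E) = (E² + E²) + E = 2*E² + E = E + 2*E²)
(h(-139, -42) - 1195)*(35238 + s(92)) = (-139 - 1195)*(35238 + 92*(1 + 2*92)) = -1334*(35238 + 92*(1 + 184)) = -1334*(35238 + 92*185) = -1334*(35238 + 17020) = -1334*52258 = -69712172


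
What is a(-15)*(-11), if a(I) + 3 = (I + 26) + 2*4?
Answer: -176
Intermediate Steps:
a(I) = 31 + I (a(I) = -3 + ((I + 26) + 2*4) = -3 + ((26 + I) + 8) = -3 + (34 + I) = 31 + I)
a(-15)*(-11) = (31 - 15)*(-11) = 16*(-11) = -176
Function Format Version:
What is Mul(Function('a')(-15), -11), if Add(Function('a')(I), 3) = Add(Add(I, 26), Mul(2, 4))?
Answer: -176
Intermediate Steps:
Function('a')(I) = Add(31, I) (Function('a')(I) = Add(-3, Add(Add(I, 26), Mul(2, 4))) = Add(-3, Add(Add(26, I), 8)) = Add(-3, Add(34, I)) = Add(31, I))
Mul(Function('a')(-15), -11) = Mul(Add(31, -15), -11) = Mul(16, -11) = -176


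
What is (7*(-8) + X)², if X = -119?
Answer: 30625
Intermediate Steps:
(7*(-8) + X)² = (7*(-8) - 119)² = (-56 - 119)² = (-175)² = 30625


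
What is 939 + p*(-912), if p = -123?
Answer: 113115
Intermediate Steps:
939 + p*(-912) = 939 - 123*(-912) = 939 + 112176 = 113115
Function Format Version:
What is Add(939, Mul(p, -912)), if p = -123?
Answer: 113115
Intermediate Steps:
Add(939, Mul(p, -912)) = Add(939, Mul(-123, -912)) = Add(939, 112176) = 113115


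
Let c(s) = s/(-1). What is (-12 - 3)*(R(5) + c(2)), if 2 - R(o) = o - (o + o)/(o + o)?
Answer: 60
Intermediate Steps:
c(s) = -s (c(s) = s*(-1) = -s)
R(o) = 3 - o (R(o) = 2 - (o - (o + o)/(o + o)) = 2 - (o - 2*o/(2*o)) = 2 - (o - 2*o*1/(2*o)) = 2 - (o - 1*1) = 2 - (o - 1) = 2 - (-1 + o) = 2 + (1 - o) = 3 - o)
(-12 - 3)*(R(5) + c(2)) = (-12 - 3)*((3 - 1*5) - 1*2) = -15*((3 - 5) - 2) = -15*(-2 - 2) = -15*(-4) = 60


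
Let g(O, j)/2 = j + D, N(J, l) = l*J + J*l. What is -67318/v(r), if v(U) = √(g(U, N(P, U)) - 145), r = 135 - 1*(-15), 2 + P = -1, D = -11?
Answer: 67318*I*√1967/1967 ≈ 1517.9*I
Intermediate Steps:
P = -3 (P = -2 - 1 = -3)
r = 150 (r = 135 + 15 = 150)
N(J, l) = 2*J*l (N(J, l) = J*l + J*l = 2*J*l)
g(O, j) = -22 + 2*j (g(O, j) = 2*(j - 11) = 2*(-11 + j) = -22 + 2*j)
v(U) = √(-167 - 12*U) (v(U) = √((-22 + 2*(2*(-3)*U)) - 145) = √((-22 + 2*(-6*U)) - 145) = √((-22 - 12*U) - 145) = √(-167 - 12*U))
-67318/v(r) = -67318/√(-167 - 12*150) = -67318/√(-167 - 1800) = -67318*(-I*√1967/1967) = -(-67318)*I*√1967/1967 = 67318*I*√1967/1967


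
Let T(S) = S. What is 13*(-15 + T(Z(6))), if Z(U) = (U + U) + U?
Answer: 39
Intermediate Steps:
Z(U) = 3*U (Z(U) = 2*U + U = 3*U)
13*(-15 + T(Z(6))) = 13*(-15 + 3*6) = 13*(-15 + 18) = 13*3 = 39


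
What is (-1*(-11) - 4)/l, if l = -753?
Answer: -7/753 ≈ -0.0092961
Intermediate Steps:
(-1*(-11) - 4)/l = (-1*(-11) - 4)/(-753) = (11 - 4)*(-1/753) = 7*(-1/753) = -7/753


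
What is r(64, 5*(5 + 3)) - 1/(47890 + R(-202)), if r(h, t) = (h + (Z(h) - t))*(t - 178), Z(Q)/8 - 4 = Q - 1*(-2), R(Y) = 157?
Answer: -3872203825/48047 ≈ -80592.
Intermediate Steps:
Z(Q) = 48 + 8*Q (Z(Q) = 32 + 8*(Q - 1*(-2)) = 32 + 8*(Q + 2) = 32 + 8*(2 + Q) = 32 + (16 + 8*Q) = 48 + 8*Q)
r(h, t) = (-178 + t)*(48 - t + 9*h) (r(h, t) = (h + ((48 + 8*h) - t))*(t - 178) = (h + (48 - t + 8*h))*(-178 + t) = (48 - t + 9*h)*(-178 + t) = (-178 + t)*(48 - t + 9*h))
r(64, 5*(5 + 3)) - 1/(47890 + R(-202)) = (-8544 - (5*(5 + 3))² - 1602*64 + 226*(5*(5 + 3)) + 9*64*(5*(5 + 3))) - 1/(47890 + 157) = (-8544 - (5*8)² - 102528 + 226*(5*8) + 9*64*(5*8)) - 1/48047 = (-8544 - 1*40² - 102528 + 226*40 + 9*64*40) - 1*1/48047 = (-8544 - 1*1600 - 102528 + 9040 + 23040) - 1/48047 = (-8544 - 1600 - 102528 + 9040 + 23040) - 1/48047 = -80592 - 1/48047 = -3872203825/48047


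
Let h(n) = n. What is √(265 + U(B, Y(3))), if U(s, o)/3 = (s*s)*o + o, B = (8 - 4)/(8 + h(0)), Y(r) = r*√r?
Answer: √(1060 + 45*√3)/2 ≈ 16.867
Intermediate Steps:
Y(r) = r^(3/2)
B = ½ (B = (8 - 4)/(8 + 0) = 4/8 = 4*(⅛) = ½ ≈ 0.50000)
U(s, o) = 3*o + 3*o*s² (U(s, o) = 3*((s*s)*o + o) = 3*(s²*o + o) = 3*(o*s² + o) = 3*(o + o*s²) = 3*o + 3*o*s²)
√(265 + U(B, Y(3))) = √(265 + 3*3^(3/2)*(1 + (½)²)) = √(265 + 3*(3*√3)*(1 + ¼)) = √(265 + 3*(3*√3)*(5/4)) = √(265 + 45*√3/4)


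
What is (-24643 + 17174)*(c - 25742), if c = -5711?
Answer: 234922457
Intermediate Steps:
(-24643 + 17174)*(c - 25742) = (-24643 + 17174)*(-5711 - 25742) = -7469*(-31453) = 234922457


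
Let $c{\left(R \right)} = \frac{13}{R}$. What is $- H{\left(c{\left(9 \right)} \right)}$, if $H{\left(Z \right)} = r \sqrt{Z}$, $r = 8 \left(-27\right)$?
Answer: $72 \sqrt{13} \approx 259.6$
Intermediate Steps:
$r = -216$
$H{\left(Z \right)} = - 216 \sqrt{Z}$
$- H{\left(c{\left(9 \right)} \right)} = - \left(-216\right) \sqrt{\frac{13}{9}} = - \left(-216\right) \frac{\sqrt{13}}{3} = - \left(-72\right) \sqrt{13} = 72 \sqrt{13}$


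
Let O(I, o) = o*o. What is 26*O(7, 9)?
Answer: 2106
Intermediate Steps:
O(I, o) = o²
26*O(7, 9) = 26*9² = 26*81 = 2106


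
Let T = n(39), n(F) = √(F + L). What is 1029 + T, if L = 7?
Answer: 1029 + √46 ≈ 1035.8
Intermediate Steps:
n(F) = √(7 + F) (n(F) = √(F + 7) = √(7 + F))
T = √46 (T = √(7 + 39) = √46 ≈ 6.7823)
1029 + T = 1029 + √46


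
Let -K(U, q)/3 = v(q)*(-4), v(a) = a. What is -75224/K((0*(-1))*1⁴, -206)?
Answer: 9403/309 ≈ 30.430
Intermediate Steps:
K(U, q) = 12*q (K(U, q) = -3*q*(-4) = -(-12)*q = 12*q)
-75224/K((0*(-1))*1⁴, -206) = -75224/(12*(-206)) = -75224/(-2472) = -75224*(-1/2472) = 9403/309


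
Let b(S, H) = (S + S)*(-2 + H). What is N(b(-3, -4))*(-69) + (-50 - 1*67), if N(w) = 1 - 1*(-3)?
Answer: -393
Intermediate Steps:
b(S, H) = 2*S*(-2 + H) (b(S, H) = (2*S)*(-2 + H) = 2*S*(-2 + H))
N(w) = 4 (N(w) = 1 + 3 = 4)
N(b(-3, -4))*(-69) + (-50 - 1*67) = 4*(-69) + (-50 - 1*67) = -276 + (-50 - 67) = -276 - 117 = -393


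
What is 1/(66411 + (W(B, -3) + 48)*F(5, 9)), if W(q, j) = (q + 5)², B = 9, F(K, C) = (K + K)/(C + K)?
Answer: 7/466097 ≈ 1.5018e-5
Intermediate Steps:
F(K, C) = 2*K/(C + K) (F(K, C) = (2*K)/(C + K) = 2*K/(C + K))
W(q, j) = (5 + q)²
1/(66411 + (W(B, -3) + 48)*F(5, 9)) = 1/(66411 + ((5 + 9)² + 48)*(2*5/(9 + 5))) = 1/(66411 + (14² + 48)*(2*5/14)) = 1/(66411 + (196 + 48)*(2*5*(1/14))) = 1/(66411 + 244*(5/7)) = 1/(66411 + 1220/7) = 1/(466097/7) = 7/466097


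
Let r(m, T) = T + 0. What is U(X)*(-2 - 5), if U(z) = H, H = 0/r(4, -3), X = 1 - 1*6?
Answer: 0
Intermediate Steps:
r(m, T) = T
X = -5 (X = 1 - 6 = -5)
H = 0 (H = 0/(-3) = 0*(-1/3) = 0)
U(z) = 0
U(X)*(-2 - 5) = 0*(-2 - 5) = 0*(-7) = 0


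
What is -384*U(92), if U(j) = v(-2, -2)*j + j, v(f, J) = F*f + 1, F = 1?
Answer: 0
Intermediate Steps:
v(f, J) = 1 + f (v(f, J) = 1*f + 1 = f + 1 = 1 + f)
U(j) = 0 (U(j) = (1 - 2)*j + j = -j + j = 0)
-384*U(92) = -384*0 = 0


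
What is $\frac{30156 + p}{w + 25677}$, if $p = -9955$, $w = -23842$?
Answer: $\frac{20201}{1835} \approx 11.009$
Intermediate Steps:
$\frac{30156 + p}{w + 25677} = \frac{30156 - 9955}{-23842 + 25677} = \frac{20201}{1835}$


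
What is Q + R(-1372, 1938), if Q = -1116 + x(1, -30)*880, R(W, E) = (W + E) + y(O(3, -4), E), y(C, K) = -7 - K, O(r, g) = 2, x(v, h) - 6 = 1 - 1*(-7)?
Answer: 9825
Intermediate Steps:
x(v, h) = 14 (x(v, h) = 6 + (1 - 1*(-7)) = 6 + (1 + 7) = 6 + 8 = 14)
R(W, E) = -7 + W (R(W, E) = (W + E) + (-7 - E) = (E + W) + (-7 - E) = -7 + W)
Q = 11204 (Q = -1116 + 14*880 = -1116 + 12320 = 11204)
Q + R(-1372, 1938) = 11204 + (-7 - 1372) = 11204 - 1379 = 9825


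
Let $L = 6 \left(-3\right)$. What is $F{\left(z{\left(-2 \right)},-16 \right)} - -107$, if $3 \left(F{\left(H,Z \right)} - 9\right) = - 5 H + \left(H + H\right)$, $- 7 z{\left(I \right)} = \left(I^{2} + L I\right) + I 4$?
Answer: $\frac{844}{7} \approx 120.57$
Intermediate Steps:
$L = -18$
$z{\left(I \right)} = 2 I - \frac{I^{2}}{7}$ ($z{\left(I \right)} = - \frac{\left(I^{2} - 18 I\right) + I 4}{7} = - \frac{\left(I^{2} - 18 I\right) + 4 I}{7} = - \frac{I^{2} - 14 I}{7} = 2 I - \frac{I^{2}}{7}$)
$F{\left(H,Z \right)} = 9 - H$ ($F{\left(H,Z \right)} = 9 + \frac{- 5 H + \left(H + H\right)}{3} = 9 + \frac{- 5 H + 2 H}{3} = 9 + \frac{\left(-3\right) H}{3} = 9 - H$)
$F{\left(z{\left(-2 \right)},-16 \right)} - -107 = \left(9 - \frac{1}{7} \left(-2\right) \left(14 - -2\right)\right) - -107 = \left(9 - \frac{1}{7} \left(-2\right) \left(14 + 2\right)\right) + 107 = \left(9 - \frac{1}{7} \left(-2\right) 16\right) + 107 = \left(9 - - \frac{32}{7}\right) + 107 = \left(9 + \frac{32}{7}\right) + 107 = \frac{95}{7} + 107 = \frac{844}{7}$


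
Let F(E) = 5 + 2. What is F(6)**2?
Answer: 49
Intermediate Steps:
F(E) = 7
F(6)**2 = 7**2 = 49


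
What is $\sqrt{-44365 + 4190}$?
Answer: $5 i \sqrt{1607} \approx 200.44 i$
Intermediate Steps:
$\sqrt{-44365 + 4190} = \sqrt{-40175} = 5 i \sqrt{1607}$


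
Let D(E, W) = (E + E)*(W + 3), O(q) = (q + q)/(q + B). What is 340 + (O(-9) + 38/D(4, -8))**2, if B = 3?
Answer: 137681/400 ≈ 344.20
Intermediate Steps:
O(q) = 2*q/(3 + q) (O(q) = (q + q)/(q + 3) = (2*q)/(3 + q) = 2*q/(3 + q))
D(E, W) = 2*E*(3 + W) (D(E, W) = (2*E)*(3 + W) = 2*E*(3 + W))
340 + (O(-9) + 38/D(4, -8))**2 = 340 + (2*(-9)/(3 - 9) + 38/((2*4*(3 - 8))))**2 = 340 + (2*(-9)/(-6) + 38/((2*4*(-5))))**2 = 340 + (2*(-9)*(-1/6) + 38/(-40))**2 = 340 + (3 + 38*(-1/40))**2 = 340 + (3 - 19/20)**2 = 340 + (41/20)**2 = 340 + 1681/400 = 137681/400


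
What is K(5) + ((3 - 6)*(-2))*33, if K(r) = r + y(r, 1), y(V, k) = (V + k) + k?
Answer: 210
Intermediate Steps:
y(V, k) = V + 2*k
K(r) = 2 + 2*r (K(r) = r + (r + 2*1) = r + (r + 2) = r + (2 + r) = 2 + 2*r)
K(5) + ((3 - 6)*(-2))*33 = (2 + 2*5) + ((3 - 6)*(-2))*33 = (2 + 10) - 3*(-2)*33 = 12 + 6*33 = 12 + 198 = 210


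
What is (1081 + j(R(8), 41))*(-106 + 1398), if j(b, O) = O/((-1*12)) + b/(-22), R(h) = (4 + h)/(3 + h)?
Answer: 505359017/363 ≈ 1.3922e+6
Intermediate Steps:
R(h) = (4 + h)/(3 + h)
j(b, O) = -O/12 - b/22 (j(b, O) = O/(-12) + b*(-1/22) = O*(-1/12) - b/22 = -O/12 - b/22)
(1081 + j(R(8), 41))*(-106 + 1398) = (1081 + (-1/12*41 - (4 + 8)/(22*(3 + 8))))*(-106 + 1398) = (1081 + (-41/12 - 12/(22*11)))*1292 = (1081 + (-41/12 - 12/242))*1292 = (1081 + (-41/12 - 1/22*12/11))*1292 = (1081 + (-41/12 - 6/121))*1292 = (1081 - 5033/1452)*1292 = (1564579/1452)*1292 = 505359017/363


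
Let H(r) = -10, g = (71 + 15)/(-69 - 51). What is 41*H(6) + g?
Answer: -24643/60 ≈ -410.72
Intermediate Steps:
g = -43/60 (g = 86/(-120) = 86*(-1/120) = -43/60 ≈ -0.71667)
41*H(6) + g = 41*(-10) - 43/60 = -410 - 43/60 = -24643/60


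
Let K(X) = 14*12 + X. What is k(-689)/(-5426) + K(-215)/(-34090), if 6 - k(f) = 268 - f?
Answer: 8168653/46243085 ≈ 0.17665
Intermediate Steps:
k(f) = -262 + f (k(f) = 6 - (268 - f) = 6 + (-268 + f) = -262 + f)
K(X) = 168 + X
k(-689)/(-5426) + K(-215)/(-34090) = (-262 - 689)/(-5426) + (168 - 215)/(-34090) = -951*(-1/5426) - 47*(-1/34090) = 951/5426 + 47/34090 = 8168653/46243085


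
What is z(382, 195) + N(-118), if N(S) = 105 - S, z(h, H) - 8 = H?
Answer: 426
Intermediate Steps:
z(h, H) = 8 + H
z(382, 195) + N(-118) = (8 + 195) + (105 - 1*(-118)) = 203 + (105 + 118) = 203 + 223 = 426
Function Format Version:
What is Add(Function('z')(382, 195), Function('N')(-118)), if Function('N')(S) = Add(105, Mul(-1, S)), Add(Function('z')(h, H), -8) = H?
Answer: 426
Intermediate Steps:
Function('z')(h, H) = Add(8, H)
Add(Function('z')(382, 195), Function('N')(-118)) = Add(Add(8, 195), Add(105, Mul(-1, -118))) = Add(203, Add(105, 118)) = Add(203, 223) = 426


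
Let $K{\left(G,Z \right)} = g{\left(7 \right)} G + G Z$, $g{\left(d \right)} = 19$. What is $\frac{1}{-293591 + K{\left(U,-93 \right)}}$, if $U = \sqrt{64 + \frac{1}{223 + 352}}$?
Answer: $- \frac{168814825}{49562311764299} + \frac{1110 \sqrt{94047}}{49562311764299} \approx -3.3992 \cdot 10^{-6}$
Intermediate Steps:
$U = \frac{3 \sqrt{94047}}{115}$ ($U = \sqrt{64 + \frac{1}{575}} = \sqrt{\frac{36801}{575}} = \frac{3 \sqrt{94047}}{115} \approx 8.0001$)
$K{\left(G,Z \right)} = 19 G + G Z$
$\frac{1}{-293591 + K{\left(U,-93 \right)}} = \frac{1}{-293591 + \frac{3 \sqrt{94047}}{115} \left(19 - 93\right)} = \frac{1}{-293591 + \frac{3 \sqrt{94047}}{115} \left(-74\right)} = \frac{1}{-293591 - \frac{222 \sqrt{94047}}{115}}$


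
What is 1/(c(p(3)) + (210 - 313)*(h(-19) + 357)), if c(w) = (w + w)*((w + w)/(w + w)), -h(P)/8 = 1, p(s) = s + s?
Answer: -1/35935 ≈ -2.7828e-5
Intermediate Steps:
p(s) = 2*s
h(P) = -8 (h(P) = -8*1 = -8)
c(w) = 2*w (c(w) = (2*w)*((2*w)/((2*w))) = (2*w)*((2*w)*(1/(2*w))) = (2*w)*1 = 2*w)
1/(c(p(3)) + (210 - 313)*(h(-19) + 357)) = 1/(2*(2*3) + (210 - 313)*(-8 + 357)) = 1/(2*6 - 103*349) = 1/(12 - 35947) = 1/(-35935) = -1/35935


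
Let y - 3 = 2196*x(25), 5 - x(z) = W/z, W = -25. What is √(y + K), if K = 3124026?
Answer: √3137205 ≈ 1771.2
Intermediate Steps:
x(z) = 5 + 25/z (x(z) = 5 - (-25)/z = 5 + 25/z)
y = 13179 (y = 3 + 2196*(5 + 25/25) = 3 + 2196*(5 + 25*(1/25)) = 3 + 2196*(5 + 1) = 3 + 2196*6 = 3 + 13176 = 13179)
√(y + K) = √(13179 + 3124026) = √3137205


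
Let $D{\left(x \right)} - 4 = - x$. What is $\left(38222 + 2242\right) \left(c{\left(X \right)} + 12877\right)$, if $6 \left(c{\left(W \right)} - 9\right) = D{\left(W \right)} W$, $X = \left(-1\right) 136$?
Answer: $393013344$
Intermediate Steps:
$D{\left(x \right)} = 4 - x$
$X = -136$
$c{\left(W \right)} = 9 + \frac{W \left(4 - W\right)}{6}$ ($c{\left(W \right)} = 9 + \frac{\left(4 - W\right) W}{6} = 9 + \frac{W \left(4 - W\right)}{6}$)
$\left(38222 + 2242\right) \left(c{\left(X \right)} + 12877\right) = \left(38222 + 2242\right) \left(\left(9 - - \frac{68 \left(-4 - 136\right)}{3}\right) + 12877\right) = 40464 \left(\left(9 - \left(- \frac{68}{3}\right) \left(-140\right)\right) + 12877\right) = 40464 \left(\left(9 - \frac{9520}{3}\right) + 12877\right) = 40464 \left(- \frac{9493}{3} + 12877\right) = 40464 \cdot \frac{29138}{3} = 393013344$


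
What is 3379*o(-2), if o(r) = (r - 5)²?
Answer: 165571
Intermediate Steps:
o(r) = (-5 + r)²
3379*o(-2) = 3379*(-5 - 2)² = 3379*(-7)² = 3379*49 = 165571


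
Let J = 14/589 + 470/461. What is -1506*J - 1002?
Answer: -698697762/271529 ≈ -2573.2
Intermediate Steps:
J = 283284/271529 (J = 14*(1/589) + 470*(1/461) = 14/589 + 470/461 = 283284/271529 ≈ 1.0433)
-1506*J - 1002 = -1506*283284/271529 - 1002 = -426625704/271529 - 1002 = -698697762/271529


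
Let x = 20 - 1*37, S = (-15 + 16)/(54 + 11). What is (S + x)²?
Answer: 1218816/4225 ≈ 288.48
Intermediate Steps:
S = 1/65 ≈ 0.015385
x = -17 (x = 20 - 37 = -17)
(S + x)² = (1/65 - 17)² = (-1104/65)² = 1218816/4225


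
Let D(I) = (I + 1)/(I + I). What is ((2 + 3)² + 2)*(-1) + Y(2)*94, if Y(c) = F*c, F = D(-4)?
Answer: 87/2 ≈ 43.500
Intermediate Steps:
D(I) = (1 + I)/(2*I) (D(I) = (1 + I)/((2*I)) = (1 + I)*(1/(2*I)) = (1 + I)/(2*I))
F = 3/8 (F = (½)*(1 - 4)/(-4) = (½)*(-¼)*(-3) = 3/8 ≈ 0.37500)
Y(c) = 3*c/8
((2 + 3)² + 2)*(-1) + Y(2)*94 = ((2 + 3)² + 2)*(-1) + ((3/8)*2)*94 = (5² + 2)*(-1) + (¾)*94 = (25 + 2)*(-1) + 141/2 = 27*(-1) + 141/2 = -27 + 141/2 = 87/2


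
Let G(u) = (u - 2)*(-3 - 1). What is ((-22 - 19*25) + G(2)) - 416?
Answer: -913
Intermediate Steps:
G(u) = 8 - 4*u (G(u) = (-2 + u)*(-4) = 8 - 4*u)
((-22 - 19*25) + G(2)) - 416 = ((-22 - 19*25) + (8 - 4*2)) - 416 = ((-22 - 475) + (8 - 8)) - 416 = (-497 + 0) - 416 = -497 - 416 = -913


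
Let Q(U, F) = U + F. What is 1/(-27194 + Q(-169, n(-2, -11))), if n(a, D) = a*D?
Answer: -1/27341 ≈ -3.6575e-5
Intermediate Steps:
n(a, D) = D*a
Q(U, F) = F + U
1/(-27194 + Q(-169, n(-2, -11))) = 1/(-27194 + (-11*(-2) - 169)) = 1/(-27194 + (22 - 169)) = 1/(-27194 - 147) = 1/(-27341) = -1/27341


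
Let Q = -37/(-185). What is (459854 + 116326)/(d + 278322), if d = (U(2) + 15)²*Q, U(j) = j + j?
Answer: 2880900/1391971 ≈ 2.0697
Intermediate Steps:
U(j) = 2*j
Q = ⅕ (Q = -37*(-1/185) = ⅕ ≈ 0.20000)
d = 361/5 (d = (2*2 + 15)²*(⅕) = (4 + 15)²*(⅕) = 19²*(⅕) = 361*(⅕) = 361/5 ≈ 72.200)
(459854 + 116326)/(d + 278322) = (459854 + 116326)/(361/5 + 278322) = 576180/(1391971/5) = 576180*(5/1391971) = 2880900/1391971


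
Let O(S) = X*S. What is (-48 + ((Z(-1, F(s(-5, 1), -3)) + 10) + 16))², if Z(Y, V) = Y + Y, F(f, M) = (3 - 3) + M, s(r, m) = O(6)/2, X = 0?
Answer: 576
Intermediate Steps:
O(S) = 0 (O(S) = 0*S = 0)
s(r, m) = 0 (s(r, m) = 0/2 = 0*(½) = 0)
F(f, M) = M (F(f, M) = 0 + M = M)
Z(Y, V) = 2*Y
(-48 + ((Z(-1, F(s(-5, 1), -3)) + 10) + 16))² = (-48 + ((2*(-1) + 10) + 16))² = (-48 + ((-2 + 10) + 16))² = (-48 + (8 + 16))² = (-48 + 24)² = (-24)² = 576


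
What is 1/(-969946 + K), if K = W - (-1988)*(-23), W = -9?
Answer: -1/1015679 ≈ -9.8456e-7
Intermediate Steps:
K = -45733 (K = -9 - (-1988)*(-23) = -9 - 497*92 = -9 - 45724 = -45733)
1/(-969946 + K) = 1/(-969946 - 45733) = 1/(-1015679) = -1/1015679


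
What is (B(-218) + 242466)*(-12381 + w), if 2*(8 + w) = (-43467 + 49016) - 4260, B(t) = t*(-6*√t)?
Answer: -2847641937 - 15361806*I*√218 ≈ -2.8476e+9 - 2.2681e+8*I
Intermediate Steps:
B(t) = -6*t^(3/2)
w = 1273/2 (w = -8 + ((-43467 + 49016) - 4260)/2 = -8 + (5549 - 4260)/2 = -8 + (½)*1289 = -8 + 1289/2 = 1273/2 ≈ 636.50)
(B(-218) + 242466)*(-12381 + w) = (-(-1308)*I*√218 + 242466)*(-12381 + 1273/2) = (-(-1308)*I*√218 + 242466)*(-23489/2) = (1308*I*√218 + 242466)*(-23489/2) = (242466 + 1308*I*√218)*(-23489/2) = -2847641937 - 15361806*I*√218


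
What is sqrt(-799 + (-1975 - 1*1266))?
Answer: 2*I*sqrt(1010) ≈ 63.561*I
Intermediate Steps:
sqrt(-799 + (-1975 - 1*1266)) = sqrt(-799 + (-1975 - 1266)) = sqrt(-799 - 3241) = sqrt(-4040) = 2*I*sqrt(1010)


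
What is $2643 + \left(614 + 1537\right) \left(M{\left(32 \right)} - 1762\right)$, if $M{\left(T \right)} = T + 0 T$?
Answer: $-3718587$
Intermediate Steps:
$M{\left(T \right)} = T$ ($M{\left(T \right)} = T + 0 = T$)
$2643 + \left(614 + 1537\right) \left(M{\left(32 \right)} - 1762\right) = 2643 + \left(614 + 1537\right) \left(32 - 1762\right) = 2643 + 2151 \left(-1730\right) = 2643 - 3721230 = -3718587$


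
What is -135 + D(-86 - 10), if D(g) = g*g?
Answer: 9081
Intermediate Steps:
D(g) = g**2
-135 + D(-86 - 10) = -135 + (-86 - 10)**2 = -135 + (-96)**2 = -135 + 9216 = 9081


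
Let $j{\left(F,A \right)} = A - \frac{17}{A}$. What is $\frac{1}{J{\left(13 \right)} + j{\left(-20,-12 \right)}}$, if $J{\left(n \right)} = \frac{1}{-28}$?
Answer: $- \frac{21}{223} \approx -0.09417$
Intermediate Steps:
$J{\left(n \right)} = - \frac{1}{28}$
$\frac{1}{J{\left(13 \right)} + j{\left(-20,-12 \right)}} = \frac{1}{- \frac{1}{28} - \left(12 + \frac{17}{-12}\right)} = \frac{1}{- \frac{1}{28} - \frac{127}{12}} = \frac{1}{- \frac{223}{21}} = - \frac{21}{223}$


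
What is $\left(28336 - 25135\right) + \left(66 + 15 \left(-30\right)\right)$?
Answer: $2817$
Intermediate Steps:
$\left(28336 - 25135\right) + \left(66 + 15 \left(-30\right)\right) = \left(28336 - 25135\right) + \left(66 - 450\right) = \left(28336 - 25135\right) - 384 = 3201 - 384 = 2817$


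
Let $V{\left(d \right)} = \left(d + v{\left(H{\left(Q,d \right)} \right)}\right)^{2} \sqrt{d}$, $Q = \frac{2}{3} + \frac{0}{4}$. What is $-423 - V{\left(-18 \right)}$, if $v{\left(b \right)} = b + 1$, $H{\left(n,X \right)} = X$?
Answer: $-423 - 3675 i \sqrt{2} \approx -423.0 - 5197.2 i$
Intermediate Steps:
$Q = \frac{2}{3}$ ($Q = 2 \cdot \frac{1}{3} + 0 \cdot \frac{1}{4} = \frac{2}{3} + 0 = \frac{2}{3} \approx 0.66667$)
$v{\left(b \right)} = 1 + b$
$V{\left(d \right)} = \sqrt{d} \left(1 + 2 d\right)^{2}$ ($V{\left(d \right)} = \left(d + \left(1 + d\right)\right)^{2} \sqrt{d} = \left(1 + 2 d\right)^{2} \sqrt{d} = \sqrt{d} \left(1 + 2 d\right)^{2}$)
$-423 - V{\left(-18 \right)} = -423 - \sqrt{-18} \left(1 + 2 \left(-18\right)\right)^{2} = -423 - 3 i \sqrt{2} \left(1 - 36\right)^{2} = -423 - 3 i \sqrt{2} \left(-35\right)^{2} = -423 - 3 i \sqrt{2} \cdot 1225 = -423 - 3675 i \sqrt{2}$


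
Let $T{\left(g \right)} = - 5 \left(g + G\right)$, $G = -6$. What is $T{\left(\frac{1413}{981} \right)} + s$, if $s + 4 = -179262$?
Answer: $- \frac{19537509}{109} \approx -1.7924 \cdot 10^{5}$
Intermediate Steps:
$T{\left(g \right)} = 30 - 5 g$ ($T{\left(g \right)} = - 5 \left(g - 6\right) = - 5 \left(-6 + g\right) = 30 - 5 g$)
$s = -179266$ ($s = -4 - 179262 = -179266$)
$T{\left(\frac{1413}{981} \right)} + s = \left(30 - 5 \cdot \frac{1413}{981}\right) - 179266 = \left(30 - 5 \cdot 1413 \cdot \frac{1}{981}\right) - 179266 = \left(30 - \frac{785}{109}\right) - 179266 = \frac{2485}{109} - 179266 = - \frac{19537509}{109}$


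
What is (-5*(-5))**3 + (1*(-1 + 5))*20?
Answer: 15705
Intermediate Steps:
(-5*(-5))**3 + (1*(-1 + 5))*20 = 25**3 + (1*4)*20 = 15625 + 4*20 = 15625 + 80 = 15705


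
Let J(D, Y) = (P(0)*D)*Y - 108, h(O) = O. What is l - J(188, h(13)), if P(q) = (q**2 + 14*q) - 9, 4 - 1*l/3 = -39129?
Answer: 139503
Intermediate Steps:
l = 117399 (l = 12 - 3*(-39129) = 12 + 117387 = 117399)
P(q) = -9 + q**2 + 14*q
J(D, Y) = -108 - 9*D*Y (J(D, Y) = ((-9 + 0**2 + 14*0)*D)*Y - 108 = ((-9 + 0 + 0)*D)*Y - 108 = (-9*D)*Y - 108 = -9*D*Y - 108 = -108 - 9*D*Y)
l - J(188, h(13)) = 117399 - (-108 - 9*188*13) = 117399 - (-108 - 21996) = 117399 - 1*(-22104) = 117399 + 22104 = 139503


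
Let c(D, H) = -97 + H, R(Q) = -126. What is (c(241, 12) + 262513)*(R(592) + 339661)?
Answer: 89103490980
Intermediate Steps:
(c(241, 12) + 262513)*(R(592) + 339661) = ((-97 + 12) + 262513)*(-126 + 339661) = (-85 + 262513)*339535 = 262428*339535 = 89103490980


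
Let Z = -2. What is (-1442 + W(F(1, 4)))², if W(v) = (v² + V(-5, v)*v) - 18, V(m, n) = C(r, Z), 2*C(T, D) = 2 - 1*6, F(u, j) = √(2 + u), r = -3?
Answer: 2122861 + 5828*√3 ≈ 2.1330e+6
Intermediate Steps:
C(T, D) = -2 (C(T, D) = (2 - 1*6)/2 = (2 - 6)/2 = (½)*(-4) = -2)
V(m, n) = -2
W(v) = -18 + v² - 2*v (W(v) = (v² - 2*v) - 18 = -18 + v² - 2*v)
(-1442 + W(F(1, 4)))² = (-1442 + (-18 + (√(2 + 1))² - 2*√(2 + 1)))² = (-1442 + (-18 + (√3)² - 2*√3))² = (-1442 + (-18 + 3 - 2*√3))² = (-1442 + (-15 - 2*√3))² = (-1457 - 2*√3)²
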